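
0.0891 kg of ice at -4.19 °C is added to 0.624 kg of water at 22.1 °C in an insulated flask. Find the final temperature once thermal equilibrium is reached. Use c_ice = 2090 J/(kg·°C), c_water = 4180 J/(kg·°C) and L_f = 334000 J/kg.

Energy conservation, ΣQ = 0:
ice -4.19→0 °C: 0.0891·2090·4.19 = 780.26
  fusion: m_ice L_f = 0.0891·334000 = 29759
  meltwater 0→T: 0.0891·4180·T = 372.44 T
  water: 2608.3(T − 22.1)
2980.8 T = 57644 − 30540 = 27104
T ≈ 9.09 °C — above 0 °C, consistent with complete melting.

T_f ≈ 9.1 °C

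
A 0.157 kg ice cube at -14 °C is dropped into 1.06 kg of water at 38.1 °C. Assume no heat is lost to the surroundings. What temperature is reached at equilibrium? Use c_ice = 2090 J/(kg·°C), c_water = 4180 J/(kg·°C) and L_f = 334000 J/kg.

Energy conservation, ΣQ = 0:
ice -14→0 °C: 0.157·2090·14 = 4593.8; fusion: m_ice L_f = 0.157·334000 = 52438; warm the meltwater: 656.26 T; water: 4430.8(T − 38.1)
5087.1 T = 168813 − 57032 = 111782
T ≈ 21.97 °C — above 0 °C, consistent with complete melting.

T_f ≈ 22.0 °C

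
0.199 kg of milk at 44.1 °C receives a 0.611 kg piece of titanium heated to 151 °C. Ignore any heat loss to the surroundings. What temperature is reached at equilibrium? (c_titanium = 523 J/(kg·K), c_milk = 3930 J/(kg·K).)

T_f ≈ 75.1 °C

T_f = Σ m_i c_i T_i / Σ m_i c_i:
T_f = (319.55×151 + 782.07×44.1) / (319.55 + 782.07)
    = 82742 / 1101.6 ≈ 75.11 °C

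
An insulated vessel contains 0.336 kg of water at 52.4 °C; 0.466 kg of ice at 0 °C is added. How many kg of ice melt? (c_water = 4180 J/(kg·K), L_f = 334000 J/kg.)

Cooling the water to 0 °C releases 0.336·4180·52.4 = 73595 J.
Melting all 0.466 kg of ice would need 0.466·334000 = 155644 J.
73595 J < 155644 J, so only part of the ice melts and the system sits at 0 °C.
m_melted·334000 = 73595  ⇒  m_melted ≈ 0.2203 kg.

m_melted ≈ 0.22 kg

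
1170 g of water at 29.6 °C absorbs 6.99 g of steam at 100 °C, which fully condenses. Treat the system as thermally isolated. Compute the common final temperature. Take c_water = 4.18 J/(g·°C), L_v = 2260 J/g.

T_f ≈ 33.2 °C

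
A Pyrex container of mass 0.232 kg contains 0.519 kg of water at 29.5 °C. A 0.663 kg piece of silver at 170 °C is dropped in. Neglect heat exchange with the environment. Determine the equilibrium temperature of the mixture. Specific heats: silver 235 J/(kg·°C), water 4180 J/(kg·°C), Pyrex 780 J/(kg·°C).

Setting the total heat transfer to zero:
0.663*235*(T − 170) + 0.519*4180*(T − 29.5) + 0.232*780*(T − 29.5) = 0
(155.81 + 2169.4 + 180.96) T = 155.81*170 + 2169.4*29.5 + 180.96*29.5
T = 95823/2506.2 ≈ 38.23 °C

T_f ≈ 38.2 °C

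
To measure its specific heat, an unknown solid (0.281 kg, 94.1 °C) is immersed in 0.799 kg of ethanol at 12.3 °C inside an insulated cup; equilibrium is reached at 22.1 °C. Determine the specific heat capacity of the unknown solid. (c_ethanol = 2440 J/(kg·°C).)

m_s c (T_s − T_f) = m_ethanol c_ethanol (T_f − T_0):
0.281·c·(94.1 − 22.1) = 0.799·2440·(22.1 − 12.3)
20.23 c = 19106  ⇒  c ≈ 944.3 J/(kg·°C)

c ≈ 944 J/(kg·°C)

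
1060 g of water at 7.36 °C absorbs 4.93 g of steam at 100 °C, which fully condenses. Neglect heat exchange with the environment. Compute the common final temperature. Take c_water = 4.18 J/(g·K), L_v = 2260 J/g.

T_f ≈ 10.3 °C

Energy conservation, ΣQ = 0:
condense steam: −4.93×2260 = −11142; condensed water 100 °C→T: 20.61(T − 100); water warms: 1060×4.18×(T − 7.36) = 4430.8(T − 7.36)
4451.4 T = 11142 + 2060.7 + 32611 = 45813
T ≈ 10.29 °C, under the boiling point, so the assumption holds.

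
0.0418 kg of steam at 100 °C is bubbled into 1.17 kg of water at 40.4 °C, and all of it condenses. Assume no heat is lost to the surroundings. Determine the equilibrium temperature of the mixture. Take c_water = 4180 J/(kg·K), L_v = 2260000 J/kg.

T_f ≈ 61.1 °C

Setting the total heat transfer to zero:
steam→water at 100 °C releases m L_v = 0.0418·2260000 = 94468; condensed water 100 °C→T: 174.72(T − 100); original water: 4890.6(T − 40.4)
5065.3 T = 94468 + 17472 + 197580 = 309521
T ≈ 61.11 °C (< 100 °C, so full condensation is consistent).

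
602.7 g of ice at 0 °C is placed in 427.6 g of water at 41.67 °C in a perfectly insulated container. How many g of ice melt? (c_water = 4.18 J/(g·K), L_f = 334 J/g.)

m_melted ≈ 223 g

Heat available from the water dropping to 0 °C: 427.6·4.18·41.67 = 74480 J.
Fully melting the ice requires m_ice L_f = 602.7·334 = 201302 J.
74480 J < 201302 J, so only part of the ice melts and the system sits at 0 °C.
Mass melted = 74480/334 ≈ 223 g.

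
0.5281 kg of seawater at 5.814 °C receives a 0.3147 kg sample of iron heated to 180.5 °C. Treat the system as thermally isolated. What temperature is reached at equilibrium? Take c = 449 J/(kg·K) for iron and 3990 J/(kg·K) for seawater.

Conservation of energy gives ΣQ = 0:
0.3147×449×(T − 180.5) + 0.5281×3990×(T − 5.814) = 0
141.3(T − 180.5) + 2107.1(T − 5.814) = 0
2248.4 T = 37755
T = 37755 / 2248.4 = 16.8 °C

T_f ≈ 16.8 °C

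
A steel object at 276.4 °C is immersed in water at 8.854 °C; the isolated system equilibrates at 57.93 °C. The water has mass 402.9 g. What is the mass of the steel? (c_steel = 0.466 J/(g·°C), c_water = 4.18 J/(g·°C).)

m ≈ 812 g

|Q_steel| = |Q_water|:
m·0.466·(276.4 − 57.93) = 402.9·4.18·(57.93 − 8.854)
101.81 m = 82650  ⇒  m ≈ 811.8 g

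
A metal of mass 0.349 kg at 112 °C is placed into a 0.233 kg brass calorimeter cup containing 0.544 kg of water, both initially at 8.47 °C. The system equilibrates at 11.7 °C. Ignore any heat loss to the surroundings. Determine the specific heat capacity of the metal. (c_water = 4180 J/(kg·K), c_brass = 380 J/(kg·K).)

Taking heat into each body as positive, Σ m c ΔT = 0:
0.349×c×(11.7 − 112) + 0.544×4180×(11.7 − 8.47) + 0.233×380×(11.7 − 8.47) = 0
-35 c = -7630.7
c = -7630.7/-35 ≈ 218 J/(kg·K)

c ≈ 218 J/(kg·K)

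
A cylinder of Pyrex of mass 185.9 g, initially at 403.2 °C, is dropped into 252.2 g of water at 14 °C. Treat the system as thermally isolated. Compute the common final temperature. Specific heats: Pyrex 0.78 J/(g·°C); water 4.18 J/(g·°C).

T_f ≈ 61.1 °C

Heat lost by the Pyrex equals heat gained by the water:
185.9*0.78*(403.2 − T) = 252.2*4.18*(T − 14)
145(403.2 − T) = 1054.2(T − 14)
1199.2 T = 73224  ⇒  T ≈ 61.06 °C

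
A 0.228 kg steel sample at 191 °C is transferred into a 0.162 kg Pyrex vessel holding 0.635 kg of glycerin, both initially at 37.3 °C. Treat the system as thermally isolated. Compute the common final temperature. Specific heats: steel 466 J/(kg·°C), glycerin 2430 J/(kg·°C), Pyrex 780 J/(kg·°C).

T_f ≈ 46.5 °C

Energy conservation, ΣQ = 0:
0.228*466*(T − 191) + 0.635*2430*(T − 37.3) + 0.162*780*(T − 37.3) = 0
106.25(T − 191) + 1543(T − 37.3) + 126.36(T − 37.3) = 0
1775.7 T = 82562
T = 82562 / 1775.7 = 46.5 °C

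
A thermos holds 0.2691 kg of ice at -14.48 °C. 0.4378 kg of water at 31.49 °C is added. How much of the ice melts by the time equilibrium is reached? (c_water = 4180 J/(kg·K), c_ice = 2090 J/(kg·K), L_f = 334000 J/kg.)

Water can give up m c ΔT = 0.4378×4180×31.49 = 57627 J before reaching 0 °C.
Warming the ice to 0 °C takes 0.2691×2090×14.48 = 8143.8 J, leaving 49483 J for melting.
Fully melting the ice requires m_ice L_f = 0.2691×334000 = 89879 J.
Since 49483 < 89879 J, not all the ice melts; equilibrium is at 0 °C.
m_melted×334000 = 49483  ⇒  m_melted ≈ 0.1482 kg.

m_melted ≈ 0.148 kg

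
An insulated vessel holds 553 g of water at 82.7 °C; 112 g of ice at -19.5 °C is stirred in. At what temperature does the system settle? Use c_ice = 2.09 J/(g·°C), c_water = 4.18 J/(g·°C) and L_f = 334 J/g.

Sum of m c ΔT and latent-heat terms is zero:
ice -19.5→0 °C: 112×2.09×19.5 = 4564.6
  fusion: m_ice L_f = 112×334 = 37408
  warm the meltwater: 468.16 T
  water: 2311.5(T − 82.7)
2779.7 T = 191164 − 41973 = 149192
T ≈ 53.67 °C — above 0 °C, consistent with complete melting.

T_f ≈ 53.7 °C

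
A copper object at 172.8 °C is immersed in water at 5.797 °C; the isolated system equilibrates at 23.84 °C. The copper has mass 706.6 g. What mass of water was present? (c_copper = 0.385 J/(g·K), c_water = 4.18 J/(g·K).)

Heat gained plus heat lost sum to zero:
706.6·0.385·(23.84 − 172.8) + m·4.18·(23.84 − 5.797) = 0
75.42 m = 40523
m = 40523/75.42 ≈ 537.3 g

m ≈ 537 g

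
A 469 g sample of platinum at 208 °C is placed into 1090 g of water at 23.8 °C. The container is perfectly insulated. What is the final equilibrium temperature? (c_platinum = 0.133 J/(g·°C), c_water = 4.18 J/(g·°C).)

T_f ≈ 26.3 °C

Taking heat into each body as positive, Σ m c ΔT = 0:
469×0.133×(T − 208) + 1090×4.18×(T − 23.8) = 0
62.38(T − 208) + 4556.2(T − 23.8) = 0
(62.38 + 4556.2) T = 62.38×208 + 4556.2×23.8
T ≈ 26.29 °C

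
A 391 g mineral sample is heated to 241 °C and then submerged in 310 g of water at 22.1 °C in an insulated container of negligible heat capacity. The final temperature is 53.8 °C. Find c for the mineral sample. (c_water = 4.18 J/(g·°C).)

c ≈ 0.561 J/(g·°C)

m_s c (T_s − T_f) = m_water c_water (T_f − T_0):
391×c×(241 − 53.8) = 310×4.18×(53.8 − 22.1)
73195 c = 41077  ⇒  c ≈ 0.5612 J/(g·°C)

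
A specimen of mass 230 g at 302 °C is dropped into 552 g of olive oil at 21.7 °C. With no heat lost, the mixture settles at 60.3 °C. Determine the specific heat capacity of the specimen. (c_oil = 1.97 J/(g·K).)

c ≈ 0.755 J/(g·K)

Heat lost by the specimen = heat gained by the oil:
230·c·(302 − 60.3) = 552·1.97·(60.3 − 21.7)
55591 c = 41975  ⇒  c ≈ 0.7551 J/(g·K)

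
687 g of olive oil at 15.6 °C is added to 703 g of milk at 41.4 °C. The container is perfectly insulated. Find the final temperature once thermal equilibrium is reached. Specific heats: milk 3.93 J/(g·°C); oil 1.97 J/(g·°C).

T_f ≈ 32.9 °C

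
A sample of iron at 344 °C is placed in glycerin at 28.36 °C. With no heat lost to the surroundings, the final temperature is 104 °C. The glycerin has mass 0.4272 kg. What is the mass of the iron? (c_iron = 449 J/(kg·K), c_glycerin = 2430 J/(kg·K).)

m ≈ 0.729 kg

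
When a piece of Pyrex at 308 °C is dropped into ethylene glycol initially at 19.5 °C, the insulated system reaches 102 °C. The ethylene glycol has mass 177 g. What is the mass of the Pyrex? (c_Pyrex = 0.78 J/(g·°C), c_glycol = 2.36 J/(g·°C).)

m ≈ 214 g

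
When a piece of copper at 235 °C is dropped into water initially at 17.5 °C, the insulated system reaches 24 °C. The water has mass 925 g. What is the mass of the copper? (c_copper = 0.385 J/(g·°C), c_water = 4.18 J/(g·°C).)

m ≈ 309 g

Energy conservation, ΣQ = 0:
m·0.385·(24 − 235) + 925·4.18·(24 − 17.5) = 0
-81.23 m = -25132
m = -25132/-81.23 ≈ 309.4 g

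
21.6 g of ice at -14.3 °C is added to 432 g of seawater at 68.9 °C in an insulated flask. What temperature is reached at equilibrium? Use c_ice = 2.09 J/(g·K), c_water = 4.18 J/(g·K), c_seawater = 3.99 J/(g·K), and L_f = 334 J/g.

Taking heat into each body as positive, Σ m c ΔT = 0:
ice -14.3→0 °C: 21.6·2.09·14.3 = 645.56
  melt ice: 21.6·334 = 7214.4
  meltwater 0→T: 21.6·4.18·T = 90.29 T
  seawater: 1723.7(T − 68.9)
1814 T = 118762 − 7860 = 110902
T ≈ 61.14 °C (positive, so assuming full melt was valid).

T_f ≈ 61.1 °C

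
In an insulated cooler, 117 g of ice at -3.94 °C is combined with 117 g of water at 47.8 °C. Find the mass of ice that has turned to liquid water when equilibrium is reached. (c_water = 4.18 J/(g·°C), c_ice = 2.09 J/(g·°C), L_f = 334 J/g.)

m_melted ≈ 67.1 g

Cooling the water to 0 °C releases 117×4.18×47.8 = 23377 J.
Of that, 117×2.09×3.94 = 963.45 J goes to bring the ice to 0 °C, leaving 22414 J.
Fully melting the ice requires m_ice L_f = 117×334 = 39078 J.
22414 J < 39078 J, so only part of the ice melts and the system sits at 0 °C.
m_melted×334 = 22414  ⇒  m_melted ≈ 67.11 g.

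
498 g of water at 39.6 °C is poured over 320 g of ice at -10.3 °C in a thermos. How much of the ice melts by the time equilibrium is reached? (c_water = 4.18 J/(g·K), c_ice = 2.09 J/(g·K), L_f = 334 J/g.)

m_melted ≈ 226 g

Cooling the water to 0 °C releases 498·4.18·39.6 = 82433 J.
Warming the ice to 0 °C takes 320·2.09·10.3 = 6888.6 J, leaving 75544 J for melting.
Fully melting the ice requires m_ice L_f = 320·334 = 106880 J.
That's not enough to melt it all — equilibrium is at 0 °C with ice remaining.
Mass melted = 75544/334 ≈ 226.2 g.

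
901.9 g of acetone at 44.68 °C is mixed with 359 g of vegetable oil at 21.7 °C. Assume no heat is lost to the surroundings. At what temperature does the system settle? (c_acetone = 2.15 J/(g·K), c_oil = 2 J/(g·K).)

Setting the total heat transfer to zero:
901.9·2.15·(T − 44.68) + 359·2·(T − 21.7) = 0
(1939.1 + 718) T = 1939.1·44.68 + 718·21.7
T = 102219/2657.1 ≈ 38.47 °C

T_f ≈ 38.5 °C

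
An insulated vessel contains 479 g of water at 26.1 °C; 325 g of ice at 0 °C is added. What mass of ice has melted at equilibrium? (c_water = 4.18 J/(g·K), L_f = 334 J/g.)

Cooling the water to 0 °C releases 479·4.18·26.1 = 52258 J.
Melting all 325 g of ice would need 325·334 = 108550 J.
Since 52258 < 108550 J, not all the ice melts; equilibrium is at 0 °C.
m_melted·334 = 52258  ⇒  m_melted ≈ 156.5 g.

m_melted ≈ 156 g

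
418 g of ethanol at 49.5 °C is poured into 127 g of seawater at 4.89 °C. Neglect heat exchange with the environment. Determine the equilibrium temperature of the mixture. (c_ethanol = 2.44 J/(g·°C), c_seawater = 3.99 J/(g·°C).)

Taking heat into each body as positive, Σ m c ΔT = 0:
418*2.44*(T − 49.5) + 127*3.99*(T − 4.89) = 0
1526.7 T = 52964
T = 52964 / 1526.7 = 34.7 °C

T_f ≈ 34.7 °C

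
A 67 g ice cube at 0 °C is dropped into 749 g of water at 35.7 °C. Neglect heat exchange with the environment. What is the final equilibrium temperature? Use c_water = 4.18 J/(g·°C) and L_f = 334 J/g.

T_f ≈ 26.2 °C

Energy conservation, ΣQ = 0:
latent heat to melt: 67·334 = 22378
  warm the meltwater: 280.06 T
  water cools: 749·4.18·(T − 35.7) = 3130.8(T − 35.7)
3410.9 T = 111770 − 22378 = 89392
T ≈ 26.21 °C — above 0 °C, consistent with complete melting.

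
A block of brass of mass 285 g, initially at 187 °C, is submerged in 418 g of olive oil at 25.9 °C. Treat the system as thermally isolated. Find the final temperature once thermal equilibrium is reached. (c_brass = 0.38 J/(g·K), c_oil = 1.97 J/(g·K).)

T_f ≈ 44.6 °C

Energy conservation, ΣQ = 0:
285·0.38·(T − 187) + 418·1.97·(T − 25.9) = 0
931.76 T = 41580
T = 41580 / 931.76 = 44.6 °C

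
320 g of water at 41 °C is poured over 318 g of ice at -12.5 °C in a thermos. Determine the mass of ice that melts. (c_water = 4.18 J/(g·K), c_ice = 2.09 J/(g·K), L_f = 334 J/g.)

m_melted ≈ 139 g

Heat available from the water dropping to 0 °C: 320×4.18×41 = 54842 J.
Of that, 318×2.09×12.5 = 8307.8 J goes to bring the ice to 0 °C, leaving 46534 J.
To melt every bit of ice: 318×334 = 106212 J.
46534 J < 106212 J, so only part of the ice melts and the system sits at 0 °C.
m_melt = 46534 / L_f = 139.3 g.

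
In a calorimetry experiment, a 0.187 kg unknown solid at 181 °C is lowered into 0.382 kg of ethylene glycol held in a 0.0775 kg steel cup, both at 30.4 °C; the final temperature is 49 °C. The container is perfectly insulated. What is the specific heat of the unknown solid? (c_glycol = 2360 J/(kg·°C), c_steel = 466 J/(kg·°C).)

Taking heat into each body as positive, Σ m c ΔT = 0:
0.187×c×(49 − 181) + 0.382×2360×(49 − 30.4) + 0.0775×466×(49 − 30.4) = 0
-24.68 c = -17440
c = -17440/-24.68 ≈ 706.5 J/(kg·°C)

c ≈ 707 J/(kg·°C)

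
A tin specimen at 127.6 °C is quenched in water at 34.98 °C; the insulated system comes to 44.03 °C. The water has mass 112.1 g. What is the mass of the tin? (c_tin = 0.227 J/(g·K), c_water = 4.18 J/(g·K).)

m ≈ 224 g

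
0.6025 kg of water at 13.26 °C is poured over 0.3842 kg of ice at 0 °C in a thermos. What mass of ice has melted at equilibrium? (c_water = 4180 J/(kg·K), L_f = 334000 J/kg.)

Water can give up m c ΔT = 0.6025·4180·13.26 = 33395 J before reaching 0 °C.
Fully melting the ice requires m_ice L_f = 0.3842·334000 = 128323 J.
That's not enough to melt it all — equilibrium is at 0 °C with ice remaining.
m_melted·334000 = 33395  ⇒  m_melted ≈ 0.09998 kg.

m_melted ≈ 0.1 kg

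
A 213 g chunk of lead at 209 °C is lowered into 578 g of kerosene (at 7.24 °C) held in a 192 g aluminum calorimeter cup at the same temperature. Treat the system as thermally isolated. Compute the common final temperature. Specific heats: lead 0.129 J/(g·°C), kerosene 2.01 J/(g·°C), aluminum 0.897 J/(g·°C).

T_f ≈ 11.3 °C

Conservation of energy gives ΣQ = 0:
213×0.129×(T − 209) + 578×2.01×(T − 7.24) + 192×0.897×(T − 7.24) = 0
(27.48 + 1161.8 + 172.22) T = 27.48×209 + 1161.8×7.24 + 172.22×7.24
T = 15401/1361.5 ≈ 11.31 °C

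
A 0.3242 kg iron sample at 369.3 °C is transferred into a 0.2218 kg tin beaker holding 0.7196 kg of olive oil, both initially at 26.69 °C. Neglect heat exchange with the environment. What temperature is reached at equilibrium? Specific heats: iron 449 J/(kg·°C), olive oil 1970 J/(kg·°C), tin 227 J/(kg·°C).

T_f ≈ 57.6 °C

Energy conservation, ΣQ = 0:
0.3242·449·(T − 369.3) + 0.7196·1970·(T − 26.69) + 0.2218·227·(T − 26.69) = 0
1613.5 T = 92937
T ≈ 57.60 °C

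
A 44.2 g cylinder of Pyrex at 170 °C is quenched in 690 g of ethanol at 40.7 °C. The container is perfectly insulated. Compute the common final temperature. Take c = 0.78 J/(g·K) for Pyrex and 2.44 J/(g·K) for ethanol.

T_f ≈ 43.3 °C

Taking heat into each body as positive, Σ m c ΔT = 0:
44.2×0.78×(T − 170) + 690×2.44×(T − 40.7) = 0
(34.48 + 1683.6) T = 34.48×170 + 1683.6×40.7
T ≈ 43.29 °C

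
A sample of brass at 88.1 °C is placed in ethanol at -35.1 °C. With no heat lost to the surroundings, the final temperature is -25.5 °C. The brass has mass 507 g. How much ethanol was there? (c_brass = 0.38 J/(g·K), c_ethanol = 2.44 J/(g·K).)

m ≈ 934 g

Energy conservation, ΣQ = 0:
507·0.38·(-25.5 − 88.1) + m·2.44·(-25.5 − (-35.1)) = 0
23.42 m = 21886
m = 21886/23.42 ≈ 934.3 g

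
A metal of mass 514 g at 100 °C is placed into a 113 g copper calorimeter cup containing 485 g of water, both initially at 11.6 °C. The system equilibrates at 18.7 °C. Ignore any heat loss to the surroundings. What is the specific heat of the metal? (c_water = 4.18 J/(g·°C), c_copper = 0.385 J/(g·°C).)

c ≈ 0.352 J/(g·°C)

Energy conservation, ΣQ = 0:
514·c·(18.7 − 100) + 485·4.18·(18.7 − 11.6) + 113·0.385·(18.7 − 11.6) = 0
-41788 c = -14703
c = -14703/-41788 ≈ 0.3518 J/(g·°C)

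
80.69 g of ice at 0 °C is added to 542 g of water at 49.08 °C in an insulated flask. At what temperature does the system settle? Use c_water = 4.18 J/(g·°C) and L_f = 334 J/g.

T_f ≈ 32.4 °C

Let T be the final temperature. ΣQ_i = 0:
latent heat to melt: 80.69·334 = 26950
  warm the meltwater: 337.28 T
  water: 2265.6(T − 49.08)
2602.8 T = 111194 − 26950 = 84243
T ≈ 32.37 °C — above 0 °C, consistent with complete melting.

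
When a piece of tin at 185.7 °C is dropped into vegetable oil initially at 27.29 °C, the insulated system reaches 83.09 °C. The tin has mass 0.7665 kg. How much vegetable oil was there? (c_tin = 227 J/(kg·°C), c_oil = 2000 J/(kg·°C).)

m ≈ 0.16 kg

Energy conservation, ΣQ = 0:
0.7665·227·(83.09 − 185.7) + m·2000·(83.09 − 27.29) = 0
111600 m = 17854
m = 17854/111600 ≈ 0.16 kg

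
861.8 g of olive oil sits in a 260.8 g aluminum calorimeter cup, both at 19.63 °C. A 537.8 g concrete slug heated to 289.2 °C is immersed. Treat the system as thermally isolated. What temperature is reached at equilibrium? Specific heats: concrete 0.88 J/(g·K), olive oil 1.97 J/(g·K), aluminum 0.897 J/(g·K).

T_f = Σ m_i c_i T_i / Σ m_i c_i:
T_f = (473.26×289.2 + 1697.7×19.63 + 233.94×19.63) / (473.26 + 1697.7 + 233.94)
    = 174787 / 2404.9 ≈ 72.68 °C

T_f ≈ 72.7 °C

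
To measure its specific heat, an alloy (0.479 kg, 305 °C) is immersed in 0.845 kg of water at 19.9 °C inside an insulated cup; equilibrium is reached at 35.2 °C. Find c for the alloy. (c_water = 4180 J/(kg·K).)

c ≈ 418 J/(kg·K)

Heat lost by the alloy = heat gained by the water:
0.479×c×(305 − 35.2) = 0.845×4180×(35.2 − 19.9)
129.23 c = 54041  ⇒  c ≈ 418.2 J/(kg·K)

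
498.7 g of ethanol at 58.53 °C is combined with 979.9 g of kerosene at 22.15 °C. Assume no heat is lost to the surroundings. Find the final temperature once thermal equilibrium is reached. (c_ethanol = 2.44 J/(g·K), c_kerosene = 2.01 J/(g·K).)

Energy conservation, ΣQ = 0:
498.7×2.44×(T − 58.53) + 979.9×2.01×(T − 22.15) = 0
3186.4 T = 114848
T ≈ 36.04 °C

T_f ≈ 36.0 °C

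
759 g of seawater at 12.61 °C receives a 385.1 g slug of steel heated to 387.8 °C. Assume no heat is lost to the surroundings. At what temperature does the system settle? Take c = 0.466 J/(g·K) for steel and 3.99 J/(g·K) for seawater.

T_f ≈ 33.6 °C

Conservation of energy gives ΣQ = 0:
385.1*0.466*(T − 387.8) + 759*3.99*(T − 12.61) = 0
179.46(T − 387.8) + 3028.4(T − 12.61) = 0
(179.46 + 3028.4) T = 179.46*387.8 + 3028.4*12.61
T = 107782 / 3207.9 = 33.6 °C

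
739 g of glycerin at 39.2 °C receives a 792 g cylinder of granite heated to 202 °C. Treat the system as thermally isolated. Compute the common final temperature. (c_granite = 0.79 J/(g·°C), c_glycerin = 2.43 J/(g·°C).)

T_f ≈ 81.3 °C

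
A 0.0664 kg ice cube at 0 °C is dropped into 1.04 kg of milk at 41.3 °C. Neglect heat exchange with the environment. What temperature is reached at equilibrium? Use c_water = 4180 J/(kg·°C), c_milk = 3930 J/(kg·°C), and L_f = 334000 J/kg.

Setting the total heat transfer to zero:
fusion: m_ice L_f = 0.0664×334000 = 22178; warm the meltwater: 277.55 T; milk: 4087.2(T − 41.3)
4364.8 T = 168801 − 22178 = 146624
T ≈ 33.59 °C — above 0 °C, consistent with complete melting.

T_f ≈ 33.6 °C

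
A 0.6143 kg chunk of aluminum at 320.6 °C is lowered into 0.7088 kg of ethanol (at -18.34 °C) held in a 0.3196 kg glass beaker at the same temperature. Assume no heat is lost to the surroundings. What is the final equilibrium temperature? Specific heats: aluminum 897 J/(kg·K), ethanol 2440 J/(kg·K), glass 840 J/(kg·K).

T_f ≈ 54.9 °C

Setting the total heat transfer to zero:
0.6143·897·(T − 320.6) + 0.7088·2440·(T − (-18.34)) + 0.3196·840·(T − (-18.34)) = 0
551.03(T − 320.6) + 1729.5(T − (-18.34)) + 268.46(T − (-18.34)) = 0
2549 T = 140017
T ≈ 54.93 °C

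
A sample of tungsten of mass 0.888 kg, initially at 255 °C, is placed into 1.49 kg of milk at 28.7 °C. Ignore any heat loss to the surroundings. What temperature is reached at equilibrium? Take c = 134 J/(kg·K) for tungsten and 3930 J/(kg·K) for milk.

|Q_tungsten| = |Q_milk|:
0.888×134×(255 − T) = 1.49×3930×(T − 28.7)
118.99(255 − T) = 5855.7(T − 28.7)
5974.7 T = 198402  ⇒  T ≈ 33.21 °C

T_f ≈ 33.2 °C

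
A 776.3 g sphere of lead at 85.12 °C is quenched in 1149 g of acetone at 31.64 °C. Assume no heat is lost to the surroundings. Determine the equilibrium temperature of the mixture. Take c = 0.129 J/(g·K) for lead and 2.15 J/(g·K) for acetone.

|Q_lead| = |Q_acetone|:
776.3×0.129×(85.12 − T) = 1149×2.15×(T − 31.64)
100.14(85.12 − T) = 2470.3(T − 31.64)
2570.5 T = 86686  ⇒  T ≈ 33.72 °C

T_f ≈ 33.7 °C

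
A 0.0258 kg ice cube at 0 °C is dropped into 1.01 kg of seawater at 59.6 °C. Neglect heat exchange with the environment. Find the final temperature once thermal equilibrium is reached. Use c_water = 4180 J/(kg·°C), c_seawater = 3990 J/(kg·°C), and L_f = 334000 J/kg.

Setting the total heat transfer to zero:
latent heat to melt: 0.0258·334000 = 8617.2
  warm the meltwater: 107.84 T
  seawater: 4029.9(T − 59.6)
4137.7 T = 240182 − 8617.2 = 231565
T ≈ 55.96 °C — above 0 °C, consistent with complete melting.

T_f ≈ 56.0 °C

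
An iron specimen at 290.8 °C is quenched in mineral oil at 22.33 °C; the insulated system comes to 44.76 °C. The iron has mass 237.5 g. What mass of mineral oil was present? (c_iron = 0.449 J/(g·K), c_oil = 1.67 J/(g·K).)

m ≈ 700 g

Heat lost by the iron = heat gained by the oil:
237.5·0.449·(290.8 − 44.76) = m·1.67·(44.76 − 22.33)
37.46 m = 26237  ⇒  m ≈ 700.4 g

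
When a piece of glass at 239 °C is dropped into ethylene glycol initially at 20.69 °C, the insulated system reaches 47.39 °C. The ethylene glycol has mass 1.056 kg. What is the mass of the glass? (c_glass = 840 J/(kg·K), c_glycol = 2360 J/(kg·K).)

m ≈ 0.413 kg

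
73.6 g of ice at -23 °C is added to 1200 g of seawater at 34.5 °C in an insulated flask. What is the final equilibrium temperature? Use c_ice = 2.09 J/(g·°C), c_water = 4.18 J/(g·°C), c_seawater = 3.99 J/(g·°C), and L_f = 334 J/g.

T_f ≈ 26.9 °C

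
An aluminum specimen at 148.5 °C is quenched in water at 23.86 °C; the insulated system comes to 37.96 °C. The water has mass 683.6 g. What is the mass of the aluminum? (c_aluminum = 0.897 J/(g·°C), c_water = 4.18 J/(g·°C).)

m ≈ 406 g

|Q_aluminum| = |Q_water|:
m×0.897×(148.5 − 37.96) = 683.6×4.18×(37.96 − 23.86)
99.15 m = 40290  ⇒  m ≈ 406.3 g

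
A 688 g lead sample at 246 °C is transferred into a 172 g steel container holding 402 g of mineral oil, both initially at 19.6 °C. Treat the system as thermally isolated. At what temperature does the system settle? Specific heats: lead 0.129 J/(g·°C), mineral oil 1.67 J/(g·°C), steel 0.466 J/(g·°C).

With ΣQ=0 the equilibrium temperature is the m·c-weighted mean:
T_f = (88.75·246 + 671.34·19.6 + 80.15·19.6) / (88.75 + 671.34 + 80.15)
    = 36562 / 840.24 ≈ 43.51 °C

T_f ≈ 43.5 °C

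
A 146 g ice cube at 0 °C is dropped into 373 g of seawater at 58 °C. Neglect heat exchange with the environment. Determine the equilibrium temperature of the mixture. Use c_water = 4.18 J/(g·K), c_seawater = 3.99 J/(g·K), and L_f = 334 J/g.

T_f ≈ 17.9 °C

Taking heat into each body as positive, Σ m c ΔT = 0:
fusion: m_ice L_f = 146·334 = 48764; warm the meltwater: 610.28 T; seawater: 1488.3(T − 58)
2098.6 T = 86320 − 48764 = 37556
T ≈ 17.90 °C (positive, so assuming full melt was valid).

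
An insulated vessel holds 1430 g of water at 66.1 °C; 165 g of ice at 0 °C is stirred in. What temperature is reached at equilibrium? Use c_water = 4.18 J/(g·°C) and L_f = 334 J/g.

Taking heat into each body as positive, Σ m c ΔT = 0:
fusion: m_ice L_f = 165·334 = 55110
  warm the meltwater: 689.7 T
  water cools: 1430·4.18·(T − 66.1) = 5977.4(T − 66.1)
6667.1 T = 395106 − 55110 = 339996
T ≈ 51.00 °C (positive, so assuming full melt was valid).

T_f ≈ 51.0 °C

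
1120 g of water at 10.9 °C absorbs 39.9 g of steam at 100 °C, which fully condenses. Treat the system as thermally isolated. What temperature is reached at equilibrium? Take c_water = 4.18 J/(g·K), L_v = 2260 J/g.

T_f ≈ 32.6 °C

Energy balance with sensible and latent terms:
steam→water at 100 °C releases m L_v = 39.9×2260 = 90174; condensed water 100 °C→T: 166.78(T − 100); water warms: 1120×4.18×(T − 10.9) = 4681.6(T − 10.9)
4848.4 T = 90174 + 16678 + 51029 = 157882
T ≈ 32.56 °C — below 100 °C, confirming all the steam condensed.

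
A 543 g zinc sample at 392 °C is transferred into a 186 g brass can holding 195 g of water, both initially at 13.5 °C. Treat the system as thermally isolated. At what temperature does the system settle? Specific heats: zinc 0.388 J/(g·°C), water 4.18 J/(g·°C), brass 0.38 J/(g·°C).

T_f ≈ 86.2 °C

Let T be the final temperature. ΣQ_i = 0:
543·0.388·(T − 392) + 195·4.18·(T − 13.5) + 186·0.38·(T − 13.5) = 0
1096.5 T = 94546
T = 94546/1096.5 ≈ 86.23 °C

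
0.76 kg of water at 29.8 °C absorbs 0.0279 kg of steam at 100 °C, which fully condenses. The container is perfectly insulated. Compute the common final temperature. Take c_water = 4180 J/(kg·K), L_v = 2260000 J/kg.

T_f ≈ 51.4 °C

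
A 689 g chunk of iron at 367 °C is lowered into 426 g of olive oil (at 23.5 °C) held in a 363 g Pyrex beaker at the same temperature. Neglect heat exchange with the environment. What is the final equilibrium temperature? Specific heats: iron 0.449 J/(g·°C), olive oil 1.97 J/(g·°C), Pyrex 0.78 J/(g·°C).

T_f ≈ 97.7 °C

With ΣQ=0 the equilibrium temperature is the m·c-weighted mean:
T_f = (309.36·367 + 839.22·23.5 + 283.14·23.5) / (309.36 + 839.22 + 283.14)
    = 139911 / 1431.7 ≈ 97.72 °C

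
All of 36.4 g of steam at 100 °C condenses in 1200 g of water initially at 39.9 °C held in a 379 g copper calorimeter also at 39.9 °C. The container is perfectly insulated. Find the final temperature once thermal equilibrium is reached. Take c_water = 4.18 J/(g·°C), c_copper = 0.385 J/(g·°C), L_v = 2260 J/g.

T_f ≈ 57.1 °C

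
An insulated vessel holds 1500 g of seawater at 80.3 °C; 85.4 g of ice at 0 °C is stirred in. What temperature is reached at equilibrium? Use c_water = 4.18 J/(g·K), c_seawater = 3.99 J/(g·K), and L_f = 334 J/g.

Setting the total heat transfer to zero:
melt ice: 85.4·334 = 28524; meltwater 0→T: 85.4·4.18·T = 356.97 T; seawater: 5985(T − 80.3)
6342 T = 480596 − 28524 = 452072
T ≈ 71.28 °C (positive, so assuming full melt was valid).

T_f ≈ 71.3 °C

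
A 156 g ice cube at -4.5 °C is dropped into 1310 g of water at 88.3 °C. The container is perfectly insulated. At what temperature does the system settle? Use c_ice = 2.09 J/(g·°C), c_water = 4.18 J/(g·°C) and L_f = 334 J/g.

Sum of m c ΔT and latent-heat terms is zero:
ice -4.5→0 °C: 156·2.09·4.5 = 1467.2; latent heat to melt: 156·334 = 52104; meltwater 0→T: 156·4.18·T = 652.08 T; water cools: 1310·4.18·(T − 88.3) = 5475.8(T − 88.3)
6127.9 T = 483513 − 53571 = 429942
T ≈ 70.16 °C. Since T > 0 °C, the all-ice-melts assumption holds.

T_f ≈ 70.2 °C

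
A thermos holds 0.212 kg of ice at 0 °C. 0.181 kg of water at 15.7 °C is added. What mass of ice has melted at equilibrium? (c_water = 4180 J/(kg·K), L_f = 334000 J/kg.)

Cooling the water to 0 °C releases 0.181×4180×15.7 = 11878 J.
To melt every bit of ice: 0.212×334000 = 70808 J.
11878 J < 70808 J, so only part of the ice melts and the system sits at 0 °C.
m_melted×334000 = 11878  ⇒  m_melted ≈ 0.03556 kg.

m_melted ≈ 0.0356 kg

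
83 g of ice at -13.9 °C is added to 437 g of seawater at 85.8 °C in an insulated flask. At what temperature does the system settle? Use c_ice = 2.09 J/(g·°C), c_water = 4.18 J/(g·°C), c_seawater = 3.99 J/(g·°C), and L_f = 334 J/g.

T_f ≈ 57.1 °C

Energy conservation, ΣQ = 0:
warm ice to 0 °C: 83·2.09·(0 − (-13.9)) = 2411.2; melt ice: 83·334 = 27722; meltwater 0→T: 83·4.18·T = 346.94 T; seawater cools: 437·3.99·(T − 85.8) = 1743.6(T − 85.8)
2090.6 T = 149603 − 30133 = 119470
T ≈ 57.15 °C (positive, so assuming full melt was valid).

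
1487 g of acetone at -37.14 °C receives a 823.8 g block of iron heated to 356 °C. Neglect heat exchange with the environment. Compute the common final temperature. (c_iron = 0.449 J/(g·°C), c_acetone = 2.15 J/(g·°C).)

Let T be the final temperature. ΣQ_i = 0:
823.8·0.449·(T − 356) + 1487·2.15·(T − (-37.14)) = 0
369.89(T − 356) + 3197(T − (-37.14)) = 0
(369.89 + 3197) T = 369.89·356 + 3197·(-37.14)
T ≈ 3.63 °C

T_f ≈ 3.6 °C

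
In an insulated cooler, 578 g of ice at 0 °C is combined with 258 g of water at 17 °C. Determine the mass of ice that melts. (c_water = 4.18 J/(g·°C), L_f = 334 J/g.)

Cooling the water to 0 °C releases 258×4.18×17 = 18333 J.
Fully melting the ice requires m_ice L_f = 578×334 = 193052 J.
18333 J < 193052 J, so only part of the ice melts and the system sits at 0 °C.
m_melted×334 = 18333  ⇒  m_melted ≈ 54.89 g.

m_melted ≈ 54.9 g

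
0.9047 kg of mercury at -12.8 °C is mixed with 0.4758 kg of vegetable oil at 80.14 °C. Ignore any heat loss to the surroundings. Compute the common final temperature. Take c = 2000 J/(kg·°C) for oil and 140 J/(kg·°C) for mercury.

Conservation of energy gives ΣQ = 0:
0.4758·2000·(T − 80.14) + 0.9047·140·(T − (-12.8)) = 0
951.6(T − 80.14) + 126.66(T − (-12.8)) = 0
1078.3 T = 74640
T ≈ 69.22 °C

T_f ≈ 69.2 °C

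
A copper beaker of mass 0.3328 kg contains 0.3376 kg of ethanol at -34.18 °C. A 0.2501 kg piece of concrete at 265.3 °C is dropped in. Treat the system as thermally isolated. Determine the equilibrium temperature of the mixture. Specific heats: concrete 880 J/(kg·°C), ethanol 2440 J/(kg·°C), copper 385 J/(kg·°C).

Net heat exchanged in the isolated system is zero:
0.2501×880×(T − 265.3) + 0.3376×2440×(T − (-34.18)) + 0.3328×385×(T − (-34.18)) = 0
1172 T = 25854
T = 25854 / 1172 = 22.1 °C

T_f ≈ 22.1 °C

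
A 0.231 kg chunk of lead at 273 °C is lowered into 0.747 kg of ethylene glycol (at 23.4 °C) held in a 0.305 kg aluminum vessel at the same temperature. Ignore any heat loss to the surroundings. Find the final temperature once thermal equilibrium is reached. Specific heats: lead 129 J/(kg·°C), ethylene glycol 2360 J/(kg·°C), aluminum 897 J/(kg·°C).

T_f = Σ m_i c_i T_i / Σ m_i c_i:
T_f = (29.8·273 + 1762.9·23.4 + 273.58·23.4) / (29.8 + 1762.9 + 273.58)
    = 55789 / 2066.3 ≈ 27.00 °C

T_f ≈ 27.0 °C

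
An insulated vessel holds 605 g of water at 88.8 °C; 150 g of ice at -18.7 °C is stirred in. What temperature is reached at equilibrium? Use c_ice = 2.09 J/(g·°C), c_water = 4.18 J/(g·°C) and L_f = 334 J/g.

T_f ≈ 53.4 °C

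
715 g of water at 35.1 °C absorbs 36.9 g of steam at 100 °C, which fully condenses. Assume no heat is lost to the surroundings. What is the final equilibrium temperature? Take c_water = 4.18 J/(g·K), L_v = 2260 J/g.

T_f ≈ 64.8 °C

Energy conservation, ΣQ = 0:
condense steam: −36.9·2260 = −83394; condensate cools 100→T: 36.9·4.18·(T − 100) = 154.24(T − 100); original water: 2988.7(T − 35.1)
3142.9 T = 83394 + 15424 + 104903 = 203722
T ≈ 64.82 °C — below 100 °C, confirming all the steam condensed.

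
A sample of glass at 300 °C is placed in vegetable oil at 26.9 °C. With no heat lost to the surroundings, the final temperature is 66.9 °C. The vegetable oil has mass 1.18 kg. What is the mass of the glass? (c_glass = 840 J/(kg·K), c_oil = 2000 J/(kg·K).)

m ≈ 0.482 kg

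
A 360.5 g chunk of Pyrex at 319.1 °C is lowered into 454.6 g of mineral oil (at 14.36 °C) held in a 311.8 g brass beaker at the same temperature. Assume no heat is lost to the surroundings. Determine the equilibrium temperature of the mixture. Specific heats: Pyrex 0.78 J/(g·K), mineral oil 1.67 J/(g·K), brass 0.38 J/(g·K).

T_f ≈ 88.3 °C

With ΣQ=0 the equilibrium temperature is the m·c-weighted mean:
T_f = (281.19·319.1 + 759.18·14.36 + 118.48·14.36) / (281.19 + 759.18 + 118.48)
    = 102331 / 1158.9 ≈ 88.30 °C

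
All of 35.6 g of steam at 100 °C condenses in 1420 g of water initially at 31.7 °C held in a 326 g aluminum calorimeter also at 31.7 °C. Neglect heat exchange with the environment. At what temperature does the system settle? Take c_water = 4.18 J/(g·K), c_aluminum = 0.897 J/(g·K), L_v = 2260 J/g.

T_f ≈ 45.9 °C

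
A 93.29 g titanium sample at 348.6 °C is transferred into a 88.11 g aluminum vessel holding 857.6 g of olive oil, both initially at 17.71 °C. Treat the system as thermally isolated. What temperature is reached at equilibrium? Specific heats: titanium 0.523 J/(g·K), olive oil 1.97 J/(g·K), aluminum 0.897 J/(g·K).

Energy conservation, ΣQ = 0:
93.29×0.523×(T − 348.6) + 857.6×1.97×(T − 17.71) + 88.11×0.897×(T − 17.71) = 0
48.79(T − 348.6) + 1689.5(T − 17.71) + 79.03(T − 17.71) = 0
(48.79 + 1689.5 + 79.03) T = 48.79×348.6 + 1689.5×17.71 + 79.03×17.71
T = 48329/1817.3 ≈ 26.59 °C

T_f ≈ 26.6 °C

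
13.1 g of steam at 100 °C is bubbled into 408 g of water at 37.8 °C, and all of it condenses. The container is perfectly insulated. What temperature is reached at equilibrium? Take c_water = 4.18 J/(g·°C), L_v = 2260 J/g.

T_f ≈ 56.6 °C

Energy conservation, ΣQ = 0:
condense steam: −13.1×2260 = −29606; condensed water 100 °C→T: 54.76(T − 100); water warms: 408×4.18×(T − 37.8) = 1705.4(T − 37.8)
1760.2 T = 29606 + 5475.8 + 64466 = 99547
T ≈ 56.55 °C (< 100 °C, so full condensation is consistent).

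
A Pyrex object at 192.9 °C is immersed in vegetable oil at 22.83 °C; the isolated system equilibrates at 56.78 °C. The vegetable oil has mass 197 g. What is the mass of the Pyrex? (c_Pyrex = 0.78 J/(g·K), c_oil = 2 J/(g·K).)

m ≈ 126 g

Heat lost by the Pyrex = heat gained by the oil:
m·0.78·(192.9 − 56.78) = 197·2·(56.78 − 22.83)
106.17 m = 13376  ⇒  m ≈ 126 g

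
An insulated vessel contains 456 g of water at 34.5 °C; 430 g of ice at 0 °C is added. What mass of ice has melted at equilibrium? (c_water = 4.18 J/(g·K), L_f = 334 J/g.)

m_melted ≈ 197 g

Cooling the water to 0 °C releases 456×4.18×34.5 = 65760 J.
Melting all 430 g of ice would need 430×334 = 143620 J.
Since 65760 < 143620 J, not all the ice melts; equilibrium is at 0 °C.
m_melted×334 = 65760  ⇒  m_melted ≈ 196.9 g.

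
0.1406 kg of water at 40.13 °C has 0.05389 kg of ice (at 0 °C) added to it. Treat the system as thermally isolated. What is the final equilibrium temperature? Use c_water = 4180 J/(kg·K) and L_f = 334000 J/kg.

T_f ≈ 6.9 °C

Energy balance with sensible and latent terms:
melt ice: 0.05389×334000 = 17999; meltwater 0→T: 0.05389×4180×T = 225.26 T; water cools: 0.1406×4180×(T − 40.13) = 587.71(T − 40.13)
812.97 T = 23585 − 17999 = 5585.5
T ≈ 6.87 °C (positive, so assuming full melt was valid).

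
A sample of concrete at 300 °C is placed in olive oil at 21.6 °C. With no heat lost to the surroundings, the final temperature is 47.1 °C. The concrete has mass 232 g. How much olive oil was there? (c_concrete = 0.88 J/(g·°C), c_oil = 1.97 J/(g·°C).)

Setting the total heat transfer to zero:
232×0.88×(47.1 − 300) + m×1.97×(47.1 − 21.6) = 0
50.23 m = 51632
m = 51632/50.23 ≈ 1028 g

m ≈ 1030 g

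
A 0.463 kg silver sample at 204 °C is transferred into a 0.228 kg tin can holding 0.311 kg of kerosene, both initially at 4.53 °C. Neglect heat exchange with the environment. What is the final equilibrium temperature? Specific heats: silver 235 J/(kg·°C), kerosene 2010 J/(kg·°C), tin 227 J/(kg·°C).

Taking heat into each body as positive, Σ m c ΔT = 0:
0.463·235·(T − 204) + 0.311·2010·(T − 4.53) + 0.228·227·(T − 4.53) = 0
(108.81 + 625.11 + 51.76) T = 108.81·204 + 625.11·4.53 + 51.76·4.53
T ≈ 32.15 °C

T_f ≈ 32.2 °C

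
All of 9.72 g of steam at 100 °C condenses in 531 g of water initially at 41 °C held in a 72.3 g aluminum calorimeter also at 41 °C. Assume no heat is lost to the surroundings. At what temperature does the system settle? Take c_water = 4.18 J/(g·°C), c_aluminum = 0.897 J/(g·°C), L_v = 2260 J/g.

T_f ≈ 51.5 °C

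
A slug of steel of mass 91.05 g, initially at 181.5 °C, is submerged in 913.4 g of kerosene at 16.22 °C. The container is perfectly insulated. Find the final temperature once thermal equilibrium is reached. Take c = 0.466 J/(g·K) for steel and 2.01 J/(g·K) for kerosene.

Taking heat into each body as positive, Σ m c ΔT = 0:
91.05*0.466*(T − 181.5) + 913.4*2.01*(T − 16.22) = 0
(42.43 + 1835.9) T = 42.43*181.5 + 1835.9*16.22
T = 37480/1878.4 ≈ 19.95 °C

T_f ≈ 20.0 °C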